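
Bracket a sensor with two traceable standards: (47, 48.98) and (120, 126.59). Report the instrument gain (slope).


slope = (y2 - y1) / (x2 - x1)
= (126.59 - 48.98) / (120 - 47)
= 77.6100 / 73
= 1.0632

1.0632


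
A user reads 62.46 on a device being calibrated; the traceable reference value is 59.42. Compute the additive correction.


Correction = standard - reading
= 59.42 - 62.46
= -3.0400

-3.0400


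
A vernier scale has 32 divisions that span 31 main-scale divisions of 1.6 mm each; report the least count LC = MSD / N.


LC = MSD / n_div
= 1.6 / 32
= 0.0500

0.0500


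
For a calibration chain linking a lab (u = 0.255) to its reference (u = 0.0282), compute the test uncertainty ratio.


TUR = u_lab / u_ref
= 0.255 / 0.0282
= 9.0426

9.0426


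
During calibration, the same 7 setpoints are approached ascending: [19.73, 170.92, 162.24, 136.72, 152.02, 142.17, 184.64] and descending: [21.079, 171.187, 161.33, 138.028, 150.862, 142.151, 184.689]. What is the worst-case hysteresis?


|19.73 - 21.079| = 1.3490
|170.92 - 171.187| = 0.2670
|162.24 - 161.33| = 0.9100
|136.72 - 138.028| = 1.3080
|152.02 - 150.862| = 1.1580
|142.17 - 142.151| = 0.0190
|184.64 - 184.689| = 0.0490
hysteresis = max(diffs) = 1.3490

1.3490


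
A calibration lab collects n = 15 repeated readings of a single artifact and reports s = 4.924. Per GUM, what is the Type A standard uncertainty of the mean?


u_A = s / sqrt(n)
u_A = 4.924 / sqrt(15)
u_A = 4.924 / 3.8729833
u_A = 1.2714

1.2714


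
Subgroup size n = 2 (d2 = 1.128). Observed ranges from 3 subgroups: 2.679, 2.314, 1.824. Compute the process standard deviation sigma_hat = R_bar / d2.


R_bar = (2.679 + 2.314 + 1.824) / 3
R_bar = 6.817 / 3 = 2.2723333
sigma_hat = R_bar / d2 = 2.2723333 / 1.128 = 2.0145

2.0145


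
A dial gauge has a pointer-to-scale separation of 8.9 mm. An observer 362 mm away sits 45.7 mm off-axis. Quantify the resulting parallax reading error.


error = h * offset / d
= 8.9 * 45.7 / 362
= 1.1236

1.1236


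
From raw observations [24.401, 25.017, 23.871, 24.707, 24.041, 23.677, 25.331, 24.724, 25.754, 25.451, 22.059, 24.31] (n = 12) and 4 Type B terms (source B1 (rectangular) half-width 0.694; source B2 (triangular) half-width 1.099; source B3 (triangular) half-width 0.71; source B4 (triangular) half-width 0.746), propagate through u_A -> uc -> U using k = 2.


mean = (24.401 + 25.017 + 23.871 + 24.707 + 24.041 + 23.677 + 25.331 + 24.724 + 25.754 + 25.451 + 22.059 + 24.31) / 12 = 24.44525
s = sqrt(sum((x - mean)^2)/(n-1)) = 0.9899428
u_A = s / sqrt(n) = 0.9899428 / sqrt(12) = 0.28577187
u_B1 = 0.694 / sqrt(3) = 0.40068109
u_B2 = 1.099 / sqrt(6) = 0.44866487
u_B3 = 0.71 / sqrt(6) = 0.28985629
u_B4 = 0.746 / sqrt(6) = 0.30455322
uc = sqrt(0.28577187^2 + 0.40068109^2 + 0.44866487^2 + 0.28985629^2 + 0.30455322^2) = 0.78757882
U = k * uc = 2 * 0.78757882
U = 1.5752

1.5752


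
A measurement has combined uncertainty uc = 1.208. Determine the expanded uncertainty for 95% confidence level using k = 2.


U = k * uc
U = 2 * 1.208
U = 2.4160

2.4160


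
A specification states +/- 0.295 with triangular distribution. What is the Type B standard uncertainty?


u_B = half_width / sqrt(6)
u_B = 0.295 / 2.4494897
u_B = 0.1204

0.1204


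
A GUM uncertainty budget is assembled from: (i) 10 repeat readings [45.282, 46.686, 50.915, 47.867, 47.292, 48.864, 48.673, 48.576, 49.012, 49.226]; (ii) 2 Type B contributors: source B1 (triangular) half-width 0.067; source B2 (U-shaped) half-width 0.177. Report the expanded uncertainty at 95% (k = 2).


mean = (45.282 + 46.686 + 50.915 + 47.867 + 47.292 + 48.864 + 48.673 + 48.576 + 49.012 + 49.226) / 10 = 48.2393
s = sqrt(sum((x - mean)^2)/(n-1)) = 1.5497697
u_A = s / sqrt(n) = 1.5497697 / sqrt(10) = 0.49008021
u_B1 = 0.067 / sqrt(6) = 0.027352635
u_B2 = 0.177 / sqrt(2) = 0.1251579
uc = sqrt(0.49008021^2 + 0.027352635^2 + 0.1251579^2) = 0.5065484
U = k * uc = 2 * 0.5065484
U = 1.0131

1.0131


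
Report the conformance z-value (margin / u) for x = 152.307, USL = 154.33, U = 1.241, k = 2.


u = U / k = 1.241 / 2 = 0.6205
margin = |USL - x| = |154.33 - 152.307| = 2.023
z = margin / u = 2.023 / 0.6205
z = 3.2603

3.2603


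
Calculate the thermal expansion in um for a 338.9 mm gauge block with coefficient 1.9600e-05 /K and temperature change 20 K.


dL = L * alpha * dT
= 338.9 * 1.9600e-05 * 20
= 0.1328488 mm
dL_um = 0.1328488 * 1000 = 132.8488 um

132.8488


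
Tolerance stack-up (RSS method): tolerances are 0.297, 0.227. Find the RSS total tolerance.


RSS = sqrt(0.297^2 + 0.227^2)
= sqrt(0.139738)
= 0.3738

0.3738


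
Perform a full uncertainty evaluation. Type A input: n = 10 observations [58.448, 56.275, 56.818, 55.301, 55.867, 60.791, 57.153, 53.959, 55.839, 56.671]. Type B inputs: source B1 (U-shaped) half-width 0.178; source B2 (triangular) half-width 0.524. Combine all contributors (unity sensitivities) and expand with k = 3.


mean = (58.448 + 56.275 + 56.818 + 55.301 + 55.867 + 60.791 + 57.153 + 53.959 + 55.839 + 56.671) / 10 = 56.7122
s = sqrt(sum((x - mean)^2)/(n-1)) = 1.8588045
u_A = s / sqrt(n) = 1.8588045 / sqrt(10) = 0.58780559
u_B1 = 0.178 / sqrt(2) = 0.12586501
u_B2 = 0.524 / sqrt(6) = 0.2139221
uc = sqrt(0.58780559^2 + 0.12586501^2 + 0.2139221^2) = 0.63805962
U = k * uc = 3 * 0.63805962
U = 1.9142

1.9142


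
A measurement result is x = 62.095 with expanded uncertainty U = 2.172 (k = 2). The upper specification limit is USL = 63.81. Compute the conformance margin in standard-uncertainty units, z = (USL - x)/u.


u = U / k = 2.172 / 2 = 1.086
margin = |USL - x| = |63.81 - 62.095| = 1.715
z = margin / u = 1.715 / 1.086
z = 1.5792

1.5792


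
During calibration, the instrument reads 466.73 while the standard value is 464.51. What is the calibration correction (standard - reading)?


Correction = standard - reading
= 464.51 - 466.73
= -2.2200

-2.2200


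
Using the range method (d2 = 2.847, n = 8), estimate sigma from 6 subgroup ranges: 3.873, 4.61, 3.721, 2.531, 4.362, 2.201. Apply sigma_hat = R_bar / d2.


R_bar = (3.873 + 4.61 + 3.721 + 2.531 + 4.362 + 2.201) / 6
R_bar = 21.298 / 6 = 3.5496667
sigma_hat = R_bar / d2 = 3.5496667 / 2.847 = 1.2468

1.2468


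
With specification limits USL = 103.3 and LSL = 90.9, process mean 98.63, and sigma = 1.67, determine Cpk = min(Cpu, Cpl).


Cpu = (USL - mean) / (3*sigma) = (103.3 - 98.63) / (3*1.67) = 0.9321
Cpl = (mean - LSL) / (3*sigma) = (98.63 - 90.9) / (3*1.67) = 1.5429
Cpk = min(Cpu, Cpl) = 0.9321

0.9321


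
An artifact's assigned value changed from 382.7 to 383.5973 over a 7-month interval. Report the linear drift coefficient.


rate = (v2 - v1) / months
= (383.5973 - 382.7) / 7
= 0.8973 / 7
= 0.1282

0.1282


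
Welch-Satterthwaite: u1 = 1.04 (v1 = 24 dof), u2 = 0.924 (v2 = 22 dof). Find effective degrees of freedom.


uc = sqrt(u1^2 + u2^2) = sqrt(1.04^2 + 0.924^2) = 1.3911779
v_eff = uc^4 / (u1^4/v1 + u2^4/v2)
= 1.3911779^4 / (1.04^4/24 + 0.924^4/22)
= 3.7456801 / 0.081877446
v_eff = 45.7474

45.7474


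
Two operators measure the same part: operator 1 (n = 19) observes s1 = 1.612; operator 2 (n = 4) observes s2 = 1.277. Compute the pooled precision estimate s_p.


s_p = sqrt(((n1-1)*s1^2 + (n2-1)*s2^2) / (n1+n2-2))
numerator = (19-1)*1.612^2 + (4-1)*1.277^2 = 46.773792 + 4.892187 = 51.665979
denominator = 19 + 4 - 2 = 21
s_p^2 = 51.665979 / 21 = 2.4602847
s_p = sqrt(2.4602847) = 1.5685

1.5685


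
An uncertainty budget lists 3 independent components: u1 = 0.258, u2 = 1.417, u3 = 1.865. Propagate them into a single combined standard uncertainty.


uc = sqrt(0.258^2 + 1.417^2 + 1.865^2)
uc = sqrt(5.552678)
uc = 2.3564

2.3564


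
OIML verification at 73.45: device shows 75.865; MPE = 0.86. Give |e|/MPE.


e = indication - reference = 75.865 - 73.45 = 2.4150
|e| = 2.4150
ratio = |e| / MPE = 2.4150 / 0.86
ratio = 2.8081

2.8081


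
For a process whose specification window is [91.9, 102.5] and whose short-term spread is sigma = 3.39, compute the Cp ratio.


Cp = (USL - LSL) / (6 * sigma)
= (102.5 - 91.9) / (6 * 3.39)
= 10.6000 / 20.3400
= 0.5211

0.5211


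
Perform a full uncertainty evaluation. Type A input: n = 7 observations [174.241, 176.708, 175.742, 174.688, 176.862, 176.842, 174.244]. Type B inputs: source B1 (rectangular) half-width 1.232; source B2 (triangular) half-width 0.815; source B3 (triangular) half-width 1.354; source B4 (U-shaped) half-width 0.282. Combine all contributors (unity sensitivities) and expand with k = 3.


mean = (174.241 + 176.708 + 175.742 + 174.688 + 176.862 + 176.842 + 174.244) / 7 = 175.6181429
s = sqrt(sum((x - mean)^2)/(n-1)) = 1.2177912
u_A = s / sqrt(n) = 1.2177912 / sqrt(7) = 0.46028181
u_B1 = 1.232 / sqrt(3) = 0.71129553
u_B2 = 0.815 / sqrt(6) = 0.33272236
u_B3 = 1.354 / sqrt(6) = 0.55276819
u_B4 = 0.282 / sqrt(2) = 0.19940411
uc = sqrt(0.46028181^2 + 0.71129553^2 + 0.33272236^2 + 0.55276819^2 + 0.19940411^2) = 1.0834295
U = k * uc = 3 * 1.0834295
U = 3.2503

3.2503


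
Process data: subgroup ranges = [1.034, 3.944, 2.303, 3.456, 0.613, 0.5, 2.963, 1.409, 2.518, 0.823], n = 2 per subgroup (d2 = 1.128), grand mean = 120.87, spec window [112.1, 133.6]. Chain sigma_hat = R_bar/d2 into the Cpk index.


R_bar = (1.034 + 3.944 + 2.303 + 3.456 + 0.613 + 0.5 + 2.963 + 1.409 + 2.518 + 0.823) / 10 = 1.9563
sigma = R_bar / d2 = 1.9563 / 1.128 = 1.7343085
Cp = (USL - LSL)/(6*sigma) = (133.6 - 112.1)/(6*1.7343085) = 2.0661
Cpu = (133.6 - 120.87)/(3*1.7343085) = 2.4467
Cpl = (120.87 - 112.1)/(3*1.7343085) = 1.6856
Cpk = min(Cpu, Cpl) = 1.6856

1.6856


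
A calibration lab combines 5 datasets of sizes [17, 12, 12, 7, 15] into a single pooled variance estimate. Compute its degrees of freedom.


nu = sum_i (n_i - 1)
nu = ((17 - 1) + (12 - 1) + (12 - 1) + (7 - 1) + (15 - 1))
nu = 16 + 11 + 11 + 6 + 14
nu = 58

58


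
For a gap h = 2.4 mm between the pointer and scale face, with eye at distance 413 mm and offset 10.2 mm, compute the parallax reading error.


error = h * offset / d
= 2.4 * 10.2 / 413
= 0.0593

0.0593


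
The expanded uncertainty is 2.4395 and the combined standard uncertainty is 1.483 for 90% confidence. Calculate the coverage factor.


k = U / uc
k = 2.4395 / 1.483
k = 1.645

1.645


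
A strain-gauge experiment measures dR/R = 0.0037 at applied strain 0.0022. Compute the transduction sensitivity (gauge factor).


GF = (dR/R) / epsilon
= 0.0037 / 0.0022
= 1.6818

1.6818


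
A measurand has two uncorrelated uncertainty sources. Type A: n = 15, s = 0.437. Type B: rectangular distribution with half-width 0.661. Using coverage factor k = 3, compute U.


u_A = s / sqrt(n) = 0.437 / sqrt(15) = 0.11283291
u_B = half_width / sqrt(3) = 0.661 / sqrt(3) = 0.38162853
uc = sqrt(u_A^2 + u_B^2) = sqrt(0.11283291^2 + 0.38162853^2) = 0.3979593
U = k * uc = 3 * 0.3979593
U = 1.1939

1.1939


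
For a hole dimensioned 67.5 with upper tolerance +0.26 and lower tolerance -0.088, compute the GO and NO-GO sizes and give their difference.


GO = nominal - lower_tol (smallest hole = maximum material condition)
GO = 67.5 - 0.088 = 67.412
NO-GO = nominal + upper_tol (largest hole = least material condition)
NO-GO = 67.5 + 0.26 = 67.76
spread = NO-GO - GO = 67.76 - 67.412 = 0.3480

0.3480


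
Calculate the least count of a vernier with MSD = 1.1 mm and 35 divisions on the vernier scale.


LC = MSD / n_div
= 1.1 / 35
= 0.0314

0.0314


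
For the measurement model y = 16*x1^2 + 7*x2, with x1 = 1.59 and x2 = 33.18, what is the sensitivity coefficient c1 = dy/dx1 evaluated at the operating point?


y = 16*x1^2 + 7*x2
dy/dx1 = 2*16*x1
Evaluate at x1 = 1.59: c1 = 32 * 1.59
c1 = 50.8800

50.8800


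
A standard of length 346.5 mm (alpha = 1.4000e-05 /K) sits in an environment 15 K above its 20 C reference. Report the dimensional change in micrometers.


dL = L * alpha * dT
= 346.5 * 1.4000e-05 * 15
= 0.0727650 mm
dL_um = 0.0727650 * 1000 = 72.7650 um

72.7650


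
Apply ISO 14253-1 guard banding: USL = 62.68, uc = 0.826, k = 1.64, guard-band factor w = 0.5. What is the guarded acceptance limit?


U = k * uc = 1.64 * 0.826 = 1.35464
guard band g = w * U = 0.5 * 1.35464 = 0.67732
AL = USL - g = 62.68 - 0.67732
AL = 62.0027

62.0027


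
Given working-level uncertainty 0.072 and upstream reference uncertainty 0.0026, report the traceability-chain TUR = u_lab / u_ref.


TUR = u_lab / u_ref
= 0.072 / 0.0026
= 27.6923

27.6923


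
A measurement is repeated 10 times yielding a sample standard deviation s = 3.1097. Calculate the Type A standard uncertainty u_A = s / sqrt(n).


u_A = s / sqrt(n)
u_A = 3.1097 / sqrt(10)
u_A = 3.1097 / 3.1622777
u_A = 0.9834

0.9834


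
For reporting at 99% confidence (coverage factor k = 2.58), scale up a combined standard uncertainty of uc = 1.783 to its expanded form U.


U = k * uc
U = 2.58 * 1.783
U = 4.6001

4.6001


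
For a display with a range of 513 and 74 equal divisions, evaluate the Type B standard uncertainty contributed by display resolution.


resolution = range / divisions
resolution = 513 / 74 = 6.9324324
u_res = resolution / (2*sqrt(3))
u_res = 6.9324324 / 3.4641016
u_res = 2.0012

2.0012


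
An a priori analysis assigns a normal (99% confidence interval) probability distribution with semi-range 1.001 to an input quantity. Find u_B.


u_B = half_width / 2.576
u_B = 1.001 / 2.576
u_B = 0.3886

0.3886


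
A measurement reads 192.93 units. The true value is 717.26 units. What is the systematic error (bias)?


Systematic error = measured - true
= 192.93 - 717.26
= -524.3300

-524.3300


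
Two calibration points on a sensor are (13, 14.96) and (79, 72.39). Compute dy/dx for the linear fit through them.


slope = (y2 - y1) / (x2 - x1)
= (72.39 - 14.96) / (79 - 13)
= 57.4300 / 66
= 0.8702

0.8702


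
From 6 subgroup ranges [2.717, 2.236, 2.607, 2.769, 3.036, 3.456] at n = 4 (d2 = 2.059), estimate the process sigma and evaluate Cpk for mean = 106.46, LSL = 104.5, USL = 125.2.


R_bar = (2.717 + 2.236 + 2.607 + 2.769 + 3.036 + 3.456) / 6 = 2.8035
sigma = R_bar / d2 = 2.8035 / 2.059 = 1.3615833
Cp = (USL - LSL)/(6*sigma) = (125.2 - 104.5)/(6*1.3615833) = 2.5338
Cpu = (125.2 - 106.46)/(3*1.3615833) = 4.5878
Cpl = (106.46 - 104.5)/(3*1.3615833) = 0.4798
Cpk = min(Cpu, Cpl) = 0.4798

0.4798


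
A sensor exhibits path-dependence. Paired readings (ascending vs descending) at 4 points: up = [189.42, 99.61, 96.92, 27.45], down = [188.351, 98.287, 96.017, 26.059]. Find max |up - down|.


|189.42 - 188.351| = 1.0690
|99.61 - 98.287| = 1.3230
|96.92 - 96.017| = 0.9030
|27.45 - 26.059| = 1.3910
hysteresis = max(diffs) = 1.3910

1.3910


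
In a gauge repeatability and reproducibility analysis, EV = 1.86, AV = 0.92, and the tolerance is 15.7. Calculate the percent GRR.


GRR = sqrt(EV^2 + AV^2) = sqrt(1.86^2 + 0.92^2) = 2.0750904
%GRR = GRR / tol * 100 = 2.0750904 / 15.7 * 100
%GRR = 13.2171

13.2171


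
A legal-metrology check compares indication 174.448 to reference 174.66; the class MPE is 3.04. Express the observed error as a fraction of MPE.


e = indication - reference = 174.448 - 174.66 = -0.2120
|e| = 0.2120
ratio = |e| / MPE = 0.2120 / 3.04
ratio = 0.0697

0.0697


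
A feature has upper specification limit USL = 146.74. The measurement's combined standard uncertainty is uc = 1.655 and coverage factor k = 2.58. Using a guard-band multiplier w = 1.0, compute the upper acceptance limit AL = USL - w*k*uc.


U = k * uc = 2.58 * 1.655 = 4.2699
guard band g = w * U = 1.0 * 4.2699 = 4.2699
AL = USL - g = 146.74 - 4.2699
AL = 142.4701

142.4701


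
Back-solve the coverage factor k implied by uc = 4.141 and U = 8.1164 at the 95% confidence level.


k = U / uc
k = 8.1164 / 4.141
k = 1.96

1.96


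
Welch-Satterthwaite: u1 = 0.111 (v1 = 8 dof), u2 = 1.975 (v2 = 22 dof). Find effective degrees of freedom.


uc = sqrt(u1^2 + u2^2) = sqrt(0.111^2 + 1.975^2) = 1.9781168
v_eff = uc^4 / (u1^4/v1 + u2^4/v2)
= 1.9781168^4 / (0.111^4/8 + 1.975^4/22)
= 15.311147 / 0.69160422
v_eff = 22.1386

22.1386


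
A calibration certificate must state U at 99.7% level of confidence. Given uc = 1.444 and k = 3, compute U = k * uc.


U = k * uc
U = 3 * 1.444
U = 4.3320

4.3320


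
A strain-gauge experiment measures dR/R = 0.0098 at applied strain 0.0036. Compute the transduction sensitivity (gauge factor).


GF = (dR/R) / epsilon
= 0.0098 / 0.0036
= 2.7222

2.7222


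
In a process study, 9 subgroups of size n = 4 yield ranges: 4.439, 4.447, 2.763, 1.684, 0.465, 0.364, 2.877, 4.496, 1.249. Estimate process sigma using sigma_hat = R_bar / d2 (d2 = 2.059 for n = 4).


R_bar = (4.439 + 4.447 + 2.763 + 1.684 + 0.465 + 0.364 + 2.877 + 4.496 + 1.249) / 9
R_bar = 22.784 / 9 = 2.5315556
sigma_hat = R_bar / d2 = 2.5315556 / 2.059 = 1.2295

1.2295


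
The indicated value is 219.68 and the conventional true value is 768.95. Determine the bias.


Systematic error = measured - true
= 219.68 - 768.95
= -549.2700

-549.2700


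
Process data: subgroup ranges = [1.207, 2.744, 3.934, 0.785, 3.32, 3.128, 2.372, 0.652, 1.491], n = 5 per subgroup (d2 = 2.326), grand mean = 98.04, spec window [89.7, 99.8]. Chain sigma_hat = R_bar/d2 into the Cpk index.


R_bar = (1.207 + 2.744 + 3.934 + 0.785 + 3.32 + 3.128 + 2.372 + 0.652 + 1.491) / 9 = 2.1814444
sigma = R_bar / d2 = 2.1814444 / 2.326 = 0.93785228
Cp = (USL - LSL)/(6*sigma) = (99.8 - 89.7)/(6*0.93785228) = 1.7949
Cpu = (99.8 - 98.04)/(3*0.93785228) = 0.6255
Cpl = (98.04 - 89.7)/(3*0.93785228) = 2.9642
Cpk = min(Cpu, Cpl) = 0.6255

0.6255


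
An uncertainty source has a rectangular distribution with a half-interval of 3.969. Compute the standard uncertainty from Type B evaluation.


u_B = half_width / sqrt(3)
u_B = 3.969 / 1.7320508
u_B = 2.2915

2.2915


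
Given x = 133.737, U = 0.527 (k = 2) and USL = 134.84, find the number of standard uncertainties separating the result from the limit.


u = U / k = 0.527 / 2 = 0.2635
margin = |USL - x| = |134.84 - 133.737| = 1.103
z = margin / u = 1.103 / 0.2635
z = 4.1860

4.1860


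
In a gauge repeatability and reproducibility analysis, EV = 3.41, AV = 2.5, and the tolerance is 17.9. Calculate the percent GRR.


GRR = sqrt(EV^2 + AV^2) = sqrt(3.41^2 + 2.5^2) = 4.2282502
%GRR = GRR / tol * 100 = 4.2282502 / 17.9 * 100
%GRR = 23.6215

23.6215


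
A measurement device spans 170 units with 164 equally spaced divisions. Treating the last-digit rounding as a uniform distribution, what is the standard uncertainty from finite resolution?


resolution = range / divisions
resolution = 170 / 164 = 1.0365854
u_res = resolution / (2*sqrt(3))
u_res = 1.0365854 / 3.4641016
u_res = 0.2992

0.2992


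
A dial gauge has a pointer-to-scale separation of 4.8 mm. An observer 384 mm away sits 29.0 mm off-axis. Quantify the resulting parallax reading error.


error = h * offset / d
= 4.8 * 29.0 / 384
= 0.3625

0.3625


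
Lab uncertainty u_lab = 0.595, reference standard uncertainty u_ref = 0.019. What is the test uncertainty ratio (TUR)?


TUR = u_lab / u_ref
= 0.595 / 0.019
= 31.3158

31.3158


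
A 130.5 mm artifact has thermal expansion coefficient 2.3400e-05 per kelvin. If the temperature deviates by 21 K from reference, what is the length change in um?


dL = L * alpha * dT
= 130.5 * 2.3400e-05 * 21
= 0.0641277 mm
dL_um = 0.0641277 * 1000 = 64.1277 um

64.1277


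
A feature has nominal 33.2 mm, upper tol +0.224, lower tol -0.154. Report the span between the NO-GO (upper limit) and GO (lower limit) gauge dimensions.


GO = nominal - lower_tol (smallest hole = maximum material condition)
GO = 33.2 - 0.154 = 33.046
NO-GO = nominal + upper_tol (largest hole = least material condition)
NO-GO = 33.2 + 0.224 = 33.424
spread = NO-GO - GO = 33.424 - 33.046 = 0.3780

0.3780


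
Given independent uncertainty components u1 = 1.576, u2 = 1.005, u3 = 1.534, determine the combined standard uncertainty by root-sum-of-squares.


uc = sqrt(1.576^2 + 1.005^2 + 1.534^2)
uc = sqrt(5.846957)
uc = 2.4180

2.4180


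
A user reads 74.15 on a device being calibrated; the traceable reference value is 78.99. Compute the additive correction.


Correction = standard - reading
= 78.99 - 74.15
= 4.8400

4.8400


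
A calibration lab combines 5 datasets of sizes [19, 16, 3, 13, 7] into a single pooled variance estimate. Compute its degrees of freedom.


nu = sum_i (n_i - 1)
nu = ((19 - 1) + (16 - 1) + (3 - 1) + (13 - 1) + (7 - 1))
nu = 18 + 15 + 2 + 12 + 6
nu = 53

53


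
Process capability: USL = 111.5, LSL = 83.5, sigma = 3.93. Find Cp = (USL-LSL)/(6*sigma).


Cp = (USL - LSL) / (6 * sigma)
= (111.5 - 83.5) / (6 * 3.93)
= 28.0000 / 23.5800
= 1.1874

1.1874


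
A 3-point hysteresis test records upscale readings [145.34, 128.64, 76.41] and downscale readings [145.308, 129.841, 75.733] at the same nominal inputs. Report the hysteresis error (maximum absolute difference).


|145.34 - 145.308| = 0.0320
|128.64 - 129.841| = 1.2010
|76.41 - 75.733| = 0.6770
hysteresis = max(diffs) = 1.2010

1.2010


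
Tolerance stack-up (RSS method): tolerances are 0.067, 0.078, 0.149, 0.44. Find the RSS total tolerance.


RSS = sqrt(0.067^2 + 0.078^2 + 0.149^2 + 0.44^2)
= sqrt(0.226374)
= 0.4758

0.4758


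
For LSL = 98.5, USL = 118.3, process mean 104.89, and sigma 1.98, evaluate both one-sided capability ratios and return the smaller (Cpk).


Cpu = (USL - mean) / (3*sigma) = (118.3 - 104.89) / (3*1.98) = 2.2576
Cpl = (mean - LSL) / (3*sigma) = (104.89 - 98.5) / (3*1.98) = 1.0758
Cpk = min(Cpu, Cpl) = 1.0758

1.0758


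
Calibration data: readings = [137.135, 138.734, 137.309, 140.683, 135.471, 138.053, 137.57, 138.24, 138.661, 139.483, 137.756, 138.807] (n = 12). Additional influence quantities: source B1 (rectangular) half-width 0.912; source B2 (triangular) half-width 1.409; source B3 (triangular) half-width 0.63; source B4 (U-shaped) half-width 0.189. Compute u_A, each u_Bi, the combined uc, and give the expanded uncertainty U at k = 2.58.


mean = (137.135 + 138.734 + 137.309 + 140.683 + 135.471 + 138.053 + 137.57 + 138.24 + 138.661 + 139.483 + 137.756 + 138.807) / 12 = 138.1585
s = sqrt(sum((x - mean)^2)/(n-1)) = 1.3020833
u_A = s / sqrt(n) = 1.3020833 / sqrt(12) = 0.37587907
u_B1 = 0.912 / sqrt(3) = 0.52654345
u_B2 = 1.409 / sqrt(6) = 0.57522184
u_B3 = 0.63 / sqrt(6) = 0.25719642
u_B4 = 0.189 / sqrt(2) = 0.13364318
uc = sqrt(0.37587907^2 + 0.52654345^2 + 0.57522184^2 + 0.25719642^2 + 0.13364318^2) = 0.91292045
U = k * uc = 2.58 * 0.91292045
U = 2.3553

2.3553


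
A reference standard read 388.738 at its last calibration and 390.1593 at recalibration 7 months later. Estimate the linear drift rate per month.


rate = (v2 - v1) / months
= (390.1593 - 388.738) / 7
= 1.4213 / 7
= 0.2030

0.2030


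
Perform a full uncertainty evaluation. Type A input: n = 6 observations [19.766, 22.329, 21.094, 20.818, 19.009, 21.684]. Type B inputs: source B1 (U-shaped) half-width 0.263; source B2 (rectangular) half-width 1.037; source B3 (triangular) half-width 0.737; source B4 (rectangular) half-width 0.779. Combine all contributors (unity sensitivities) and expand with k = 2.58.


mean = (19.766 + 22.329 + 21.094 + 20.818 + 19.009 + 21.684) / 6 = 20.78333333
s = sqrt(sum((x - mean)^2)/(n-1)) = 1.2232111
u_A = s / sqrt(n) = 1.2232111 / sqrt(6) = 0.49937384
u_B1 = 0.263 / sqrt(2) = 0.18596908
u_B2 = 1.037 / sqrt(3) = 0.59871223
u_B3 = 0.737 / sqrt(6) = 0.30087899
u_B4 = 0.779 / sqrt(3) = 0.44975586
uc = sqrt(0.49937384^2 + 0.18596908^2 + 0.59871223^2 + 0.30087899^2 + 0.44975586^2) = 0.96706958
U = k * uc = 2.58 * 0.96706958
U = 2.4950

2.4950


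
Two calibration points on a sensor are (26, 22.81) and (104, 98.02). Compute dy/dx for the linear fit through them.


slope = (y2 - y1) / (x2 - x1)
= (98.02 - 22.81) / (104 - 26)
= 75.2100 / 78
= 0.9642

0.9642


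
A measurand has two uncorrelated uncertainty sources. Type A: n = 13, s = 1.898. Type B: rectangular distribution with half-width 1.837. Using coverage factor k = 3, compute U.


u_A = s / sqrt(n) = 1.898 / sqrt(13) = 0.52641049
u_B = half_width / sqrt(3) = 1.837 / sqrt(3) = 1.0605924
uc = sqrt(u_A^2 + u_B^2) = sqrt(0.52641049^2 + 1.0605924^2) = 1.1840457
U = k * uc = 3 * 1.1840457
U = 3.5521

3.5521


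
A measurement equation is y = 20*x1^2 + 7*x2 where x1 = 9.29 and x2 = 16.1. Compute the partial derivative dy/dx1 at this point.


y = 20*x1^2 + 7*x2
dy/dx1 = 2*20*x1
Evaluate at x1 = 9.29: c1 = 40 * 9.29
c1 = 371.6000

371.6000


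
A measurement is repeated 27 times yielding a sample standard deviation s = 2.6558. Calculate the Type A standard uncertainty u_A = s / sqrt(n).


u_A = s / sqrt(n)
u_A = 2.6558 / sqrt(27)
u_A = 2.6558 / 5.1961524
u_A = 0.5111

0.5111


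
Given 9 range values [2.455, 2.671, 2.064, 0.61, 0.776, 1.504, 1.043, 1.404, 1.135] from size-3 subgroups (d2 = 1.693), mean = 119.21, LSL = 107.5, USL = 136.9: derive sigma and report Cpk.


R_bar = (2.455 + 2.671 + 2.064 + 0.61 + 0.776 + 1.504 + 1.043 + 1.404 + 1.135) / 9 = 1.518
sigma = R_bar / d2 = 1.518 / 1.693 = 0.8966332
Cp = (USL - LSL)/(6*sigma) = (136.9 - 107.5)/(6*0.8966332) = 5.4649
Cpu = (136.9 - 119.21)/(3*0.8966332) = 6.5765
Cpl = (119.21 - 107.5)/(3*0.8966332) = 4.3533
Cpk = min(Cpu, Cpl) = 4.3533

4.3533


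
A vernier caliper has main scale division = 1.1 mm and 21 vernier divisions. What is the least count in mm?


LC = MSD / n_div
= 1.1 / 21
= 0.0524

0.0524


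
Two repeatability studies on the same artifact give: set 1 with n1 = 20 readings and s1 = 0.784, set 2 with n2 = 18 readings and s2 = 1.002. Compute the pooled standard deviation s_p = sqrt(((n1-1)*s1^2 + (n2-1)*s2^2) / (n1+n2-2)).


s_p = sqrt(((n1-1)*s1^2 + (n2-1)*s2^2) / (n1+n2-2))
numerator = (20-1)*0.784^2 + (18-1)*1.002^2 = 11.678464 + 17.068068 = 28.746532
denominator = 20 + 18 - 2 = 36
s_p^2 = 28.746532 / 36 = 0.79851478
s_p = sqrt(0.79851478) = 0.8936

0.8936


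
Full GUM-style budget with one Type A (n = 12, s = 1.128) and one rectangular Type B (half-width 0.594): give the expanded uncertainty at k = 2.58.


u_A = s / sqrt(n) = 1.128 / sqrt(12) = 0.32562555
u_B = half_width / sqrt(3) = 0.594 / sqrt(3) = 0.34294606
uc = sqrt(u_A^2 + u_B^2) = sqrt(0.32562555^2 + 0.34294606^2) = 0.47291014
U = k * uc = 2.58 * 0.47291014
U = 1.2201

1.2201


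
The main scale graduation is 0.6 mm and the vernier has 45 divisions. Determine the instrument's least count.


LC = MSD / n_div
= 0.6 / 45
= 0.0133

0.0133


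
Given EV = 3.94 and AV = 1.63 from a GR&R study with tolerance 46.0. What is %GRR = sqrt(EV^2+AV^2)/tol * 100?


GRR = sqrt(EV^2 + AV^2) = sqrt(3.94^2 + 1.63^2) = 4.2638598
%GRR = GRR / tol * 100 = 4.2638598 / 46.0 * 100
%GRR = 9.2693

9.2693


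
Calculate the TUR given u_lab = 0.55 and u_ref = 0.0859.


TUR = u_lab / u_ref
= 0.55 / 0.0859
= 6.4028

6.4028


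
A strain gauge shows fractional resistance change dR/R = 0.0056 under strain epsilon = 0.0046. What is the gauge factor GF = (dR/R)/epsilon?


GF = (dR/R) / epsilon
= 0.0056 / 0.0046
= 1.2174

1.2174


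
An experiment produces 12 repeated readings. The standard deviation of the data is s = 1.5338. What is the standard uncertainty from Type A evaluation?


u_A = s / sqrt(n)
u_A = 1.5338 / sqrt(12)
u_A = 1.5338 / 3.4641016
u_A = 0.4428

0.4428


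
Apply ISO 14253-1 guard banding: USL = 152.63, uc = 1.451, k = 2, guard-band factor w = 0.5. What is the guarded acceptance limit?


U = k * uc = 2 * 1.451 = 2.902
guard band g = w * U = 0.5 * 2.902 = 1.451
AL = USL - g = 152.63 - 1.451
AL = 151.1790

151.1790


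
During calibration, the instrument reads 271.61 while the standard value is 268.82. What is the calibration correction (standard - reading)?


Correction = standard - reading
= 268.82 - 271.61
= -2.7900

-2.7900


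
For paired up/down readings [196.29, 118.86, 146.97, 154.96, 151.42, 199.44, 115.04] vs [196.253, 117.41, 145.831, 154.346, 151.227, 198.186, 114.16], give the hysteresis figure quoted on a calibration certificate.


|196.29 - 196.253| = 0.0370
|118.86 - 117.41| = 1.4500
|146.97 - 145.831| = 1.1390
|154.96 - 154.346| = 0.6140
|151.42 - 151.227| = 0.1930
|199.44 - 198.186| = 1.2540
|115.04 - 114.16| = 0.8800
hysteresis = max(diffs) = 1.4500

1.4500


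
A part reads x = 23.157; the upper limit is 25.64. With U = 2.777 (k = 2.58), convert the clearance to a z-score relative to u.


u = U / k = 2.777 / 2.58 = 1.0763566
margin = |USL - x| = |25.64 - 23.157| = 2.483
z = margin / u = 2.483 / 1.0763566
z = 2.3069

2.3069


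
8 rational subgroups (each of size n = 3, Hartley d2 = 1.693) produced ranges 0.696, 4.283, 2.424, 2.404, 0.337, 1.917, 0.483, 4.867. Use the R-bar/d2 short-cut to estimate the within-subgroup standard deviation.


R_bar = (0.696 + 4.283 + 2.424 + 2.404 + 0.337 + 1.917 + 0.483 + 4.867) / 8
R_bar = 17.411 / 8 = 2.176375
sigma_hat = R_bar / d2 = 2.176375 / 1.693 = 1.2855

1.2855


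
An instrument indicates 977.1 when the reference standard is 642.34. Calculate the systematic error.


Systematic error = measured - true
= 977.1 - 642.34
= 334.7600

334.7600


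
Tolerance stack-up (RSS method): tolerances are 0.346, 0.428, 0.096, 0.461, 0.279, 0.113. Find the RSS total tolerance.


RSS = sqrt(0.346^2 + 0.428^2 + 0.096^2 + 0.461^2 + 0.279^2 + 0.113^2)
= sqrt(0.615247)
= 0.7844

0.7844


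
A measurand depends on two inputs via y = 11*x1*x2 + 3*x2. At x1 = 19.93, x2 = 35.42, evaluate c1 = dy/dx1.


y = 11*x1*x2 + 3*x2
dy/dx1 = 11*x2
Evaluate at x2 = 35.42: c1 = 11 * 35.42
c1 = 389.6200

389.6200


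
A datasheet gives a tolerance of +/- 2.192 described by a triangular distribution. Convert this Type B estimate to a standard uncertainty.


u_B = half_width / sqrt(6)
u_B = 2.192 / 2.4494897
u_B = 0.8949

0.8949


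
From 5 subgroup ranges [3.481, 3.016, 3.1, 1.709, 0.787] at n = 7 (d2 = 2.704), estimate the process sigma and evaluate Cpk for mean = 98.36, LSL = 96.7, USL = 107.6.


R_bar = (3.481 + 3.016 + 3.1 + 1.709 + 0.787) / 5 = 2.4186
sigma = R_bar / d2 = 2.4186 / 2.704 = 0.89445266
Cp = (USL - LSL)/(6*sigma) = (107.6 - 96.7)/(6*0.89445266) = 2.0310
Cpu = (107.6 - 98.36)/(3*0.89445266) = 3.4434
Cpl = (98.36 - 96.7)/(3*0.89445266) = 0.6186
Cpk = min(Cpu, Cpl) = 0.6186

0.6186


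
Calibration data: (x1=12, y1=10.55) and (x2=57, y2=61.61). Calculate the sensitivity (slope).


slope = (y2 - y1) / (x2 - x1)
= (61.61 - 10.55) / (57 - 12)
= 51.0600 / 45
= 1.1347

1.1347


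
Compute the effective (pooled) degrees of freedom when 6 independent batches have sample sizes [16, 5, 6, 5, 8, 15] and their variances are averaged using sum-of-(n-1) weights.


nu = sum_i (n_i - 1)
nu = ((16 - 1) + (5 - 1) + (6 - 1) + (5 - 1) + (8 - 1) + (15 - 1))
nu = 15 + 4 + 5 + 4 + 7 + 14
nu = 49

49


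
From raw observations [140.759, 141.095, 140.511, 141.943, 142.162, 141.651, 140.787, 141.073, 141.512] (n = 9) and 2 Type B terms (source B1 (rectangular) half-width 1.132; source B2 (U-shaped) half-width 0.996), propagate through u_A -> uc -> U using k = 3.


mean = (140.759 + 141.095 + 140.511 + 141.943 + 142.162 + 141.651 + 140.787 + 141.073 + 141.512) / 9 = 141.277
s = sqrt(sum((x - mean)^2)/(n-1)) = 0.56918824
u_A = s / sqrt(n) = 0.56918824 / sqrt(9) = 0.18972941
u_B1 = 1.132 / sqrt(3) = 0.6535605
u_B2 = 0.996 / sqrt(2) = 0.70427835
uc = sqrt(0.18972941^2 + 0.6535605^2 + 0.70427835^2) = 0.97936029
U = k * uc = 3 * 0.97936029
U = 2.9381

2.9381


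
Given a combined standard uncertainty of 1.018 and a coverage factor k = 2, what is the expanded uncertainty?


U = k * uc
U = 2 * 1.018
U = 2.0360

2.0360


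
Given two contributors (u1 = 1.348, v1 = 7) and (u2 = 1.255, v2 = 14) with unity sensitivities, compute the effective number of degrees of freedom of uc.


uc = sqrt(u1^2 + u2^2) = sqrt(1.348^2 + 1.255^2) = 1.8417733
v_eff = uc^4 / (u1^4/v1 + u2^4/v2)
= 1.8417733^4 / (1.348^4/7 + 1.255^4/14)
= 11.506538 / 0.6488884
v_eff = 17.7327

17.7327


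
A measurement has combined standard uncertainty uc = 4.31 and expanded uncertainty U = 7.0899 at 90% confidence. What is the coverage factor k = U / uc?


k = U / uc
k = 7.0899 / 4.31
k = 1.645

1.645


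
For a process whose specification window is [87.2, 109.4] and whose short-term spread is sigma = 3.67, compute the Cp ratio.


Cp = (USL - LSL) / (6 * sigma)
= (109.4 - 87.2) / (6 * 3.67)
= 22.2000 / 22.0200
= 1.0082

1.0082


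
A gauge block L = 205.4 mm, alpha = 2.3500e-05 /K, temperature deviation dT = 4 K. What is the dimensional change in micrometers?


dL = L * alpha * dT
= 205.4 * 2.3500e-05 * 4
= 0.0193076 mm
dL_um = 0.0193076 * 1000 = 19.3076 um

19.3076


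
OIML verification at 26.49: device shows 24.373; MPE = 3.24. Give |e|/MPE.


e = indication - reference = 24.373 - 26.49 = -2.1170
|e| = 2.1170
ratio = |e| / MPE = 2.1170 / 3.24
ratio = 0.6534

0.6534


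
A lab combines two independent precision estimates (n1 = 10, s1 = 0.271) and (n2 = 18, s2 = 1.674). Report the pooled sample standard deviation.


s_p = sqrt(((n1-1)*s1^2 + (n2-1)*s2^2) / (n1+n2-2))
numerator = (10-1)*0.271^2 + (18-1)*1.674^2 = 0.660969 + 47.638692 = 48.299661
denominator = 10 + 18 - 2 = 26
s_p^2 = 48.299661 / 26 = 1.8576793
s_p = sqrt(1.8576793) = 1.3630

1.3630


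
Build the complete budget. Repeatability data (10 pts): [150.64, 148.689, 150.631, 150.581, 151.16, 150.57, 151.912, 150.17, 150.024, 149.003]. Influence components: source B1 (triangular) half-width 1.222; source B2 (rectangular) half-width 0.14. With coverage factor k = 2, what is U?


mean = (150.64 + 148.689 + 150.631 + 150.581 + 151.16 + 150.57 + 151.912 + 150.17 + 150.024 + 149.003) / 10 = 150.338
s = sqrt(sum((x - mean)^2)/(n-1)) = 0.94700299
u_A = s / sqrt(n) = 0.94700299 / sqrt(10) = 0.29946864
u_B1 = 1.222 / sqrt(6) = 0.49887941
u_B2 = 0.14 / sqrt(3) = 0.080829038
uc = sqrt(0.29946864^2 + 0.49887941^2 + 0.080829038^2) = 0.58744827
U = k * uc = 2 * 0.58744827
U = 1.1749

1.1749


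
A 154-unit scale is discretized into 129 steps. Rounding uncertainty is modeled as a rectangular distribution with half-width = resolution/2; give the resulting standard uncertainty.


resolution = range / divisions
resolution = 154 / 129 = 1.1937984
u_res = resolution / (2*sqrt(3))
u_res = 1.1937984 / 3.4641016
u_res = 0.3446

0.3446


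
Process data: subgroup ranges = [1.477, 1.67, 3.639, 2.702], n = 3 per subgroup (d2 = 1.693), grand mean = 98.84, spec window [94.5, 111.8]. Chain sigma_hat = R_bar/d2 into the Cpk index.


R_bar = (1.477 + 1.67 + 3.639 + 2.702) / 4 = 2.372
sigma = R_bar / d2 = 2.372 / 1.693 = 1.4010632
Cp = (USL - LSL)/(6*sigma) = (111.8 - 94.5)/(6*1.4010632) = 2.0580
Cpu = (111.8 - 98.84)/(3*1.4010632) = 3.0834
Cpl = (98.84 - 94.5)/(3*1.4010632) = 1.0325
Cpk = min(Cpu, Cpl) = 1.0325

1.0325


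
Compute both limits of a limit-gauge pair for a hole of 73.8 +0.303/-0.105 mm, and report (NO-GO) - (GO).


GO = nominal - lower_tol (smallest hole = maximum material condition)
GO = 73.8 - 0.105 = 73.695
NO-GO = nominal + upper_tol (largest hole = least material condition)
NO-GO = 73.8 + 0.303 = 74.103
spread = NO-GO - GO = 74.103 - 73.695 = 0.4080

0.4080


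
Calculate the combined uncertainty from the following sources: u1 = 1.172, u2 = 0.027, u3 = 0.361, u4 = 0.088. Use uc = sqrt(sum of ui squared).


uc = sqrt(1.172^2 + 0.027^2 + 0.361^2 + 0.088^2)
uc = sqrt(1.512378)
uc = 1.2298

1.2298


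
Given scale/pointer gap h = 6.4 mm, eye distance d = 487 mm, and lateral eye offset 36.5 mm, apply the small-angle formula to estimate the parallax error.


error = h * offset / d
= 6.4 * 36.5 / 487
= 0.4797

0.4797


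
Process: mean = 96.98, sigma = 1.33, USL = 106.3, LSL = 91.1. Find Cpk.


Cpu = (USL - mean) / (3*sigma) = (106.3 - 96.98) / (3*1.33) = 2.3358
Cpl = (mean - LSL) / (3*sigma) = (96.98 - 91.1) / (3*1.33) = 1.4737
Cpk = min(Cpu, Cpl) = 1.4737

1.4737


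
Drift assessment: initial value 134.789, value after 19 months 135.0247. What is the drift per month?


rate = (v2 - v1) / months
= (135.0247 - 134.789) / 19
= 0.2357 / 19
= 0.0124

0.0124


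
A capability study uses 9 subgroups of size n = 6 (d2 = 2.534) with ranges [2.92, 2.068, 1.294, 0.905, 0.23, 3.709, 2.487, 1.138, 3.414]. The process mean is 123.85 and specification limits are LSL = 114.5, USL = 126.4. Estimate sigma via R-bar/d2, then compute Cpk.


R_bar = (2.92 + 2.068 + 1.294 + 0.905 + 0.23 + 3.709 + 2.487 + 1.138 + 3.414) / 9 = 2.0183333
sigma = R_bar / d2 = 2.0183333 / 2.534 = 0.79650091
Cp = (USL - LSL)/(6*sigma) = (126.4 - 114.5)/(6*0.79650091) = 2.4901
Cpu = (126.4 - 123.85)/(3*0.79650091) = 1.0672
Cpl = (123.85 - 114.5)/(3*0.79650091) = 3.9129
Cpk = min(Cpu, Cpl) = 1.0672

1.0672


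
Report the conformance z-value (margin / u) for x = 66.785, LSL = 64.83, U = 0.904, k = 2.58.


u = U / k = 0.904 / 2.58 = 0.3503876
margin = |LSL - x| = |64.83 - 66.785| = 1.955
z = margin / u = 1.955 / 0.3503876
z = 5.5795

5.5795


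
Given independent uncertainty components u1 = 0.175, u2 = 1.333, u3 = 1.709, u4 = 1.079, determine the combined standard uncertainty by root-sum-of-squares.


uc = sqrt(0.175^2 + 1.333^2 + 1.709^2 + 1.079^2)
uc = sqrt(5.892436)
uc = 2.4274

2.4274


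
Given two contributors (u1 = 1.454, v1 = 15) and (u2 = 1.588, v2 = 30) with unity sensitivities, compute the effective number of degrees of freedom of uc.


uc = sqrt(u1^2 + u2^2) = sqrt(1.454^2 + 1.588^2) = 2.1531047
v_eff = uc^4 / (u1^4/v1 + u2^4/v2)
= 2.1531047^4 / (1.454^4/15 + 1.588^4/30)
= 21.491197 / 0.50993886
v_eff = 42.1447

42.1447


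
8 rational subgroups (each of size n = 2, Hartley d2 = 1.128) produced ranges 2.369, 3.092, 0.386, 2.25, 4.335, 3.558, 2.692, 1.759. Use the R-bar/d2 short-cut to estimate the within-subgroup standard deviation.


R_bar = (2.369 + 3.092 + 0.386 + 2.25 + 4.335 + 3.558 + 2.692 + 1.759) / 8
R_bar = 20.441 / 8 = 2.555125
sigma_hat = R_bar / d2 = 2.555125 / 1.128 = 2.2652

2.2652


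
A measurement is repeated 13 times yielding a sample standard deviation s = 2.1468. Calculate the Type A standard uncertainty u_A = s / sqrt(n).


u_A = s / sqrt(n)
u_A = 2.1468 / sqrt(13)
u_A = 2.1468 / 3.6055513
u_A = 0.5954

0.5954


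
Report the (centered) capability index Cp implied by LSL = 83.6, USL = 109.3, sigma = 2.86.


Cp = (USL - LSL) / (6 * sigma)
= (109.3 - 83.6) / (6 * 2.86)
= 25.7000 / 17.1600
= 1.4977

1.4977


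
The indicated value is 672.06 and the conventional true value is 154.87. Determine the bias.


Systematic error = measured - true
= 672.06 - 154.87
= 517.1900

517.1900


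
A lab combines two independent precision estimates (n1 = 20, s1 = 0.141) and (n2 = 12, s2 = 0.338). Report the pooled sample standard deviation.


s_p = sqrt(((n1-1)*s1^2 + (n2-1)*s2^2) / (n1+n2-2))
numerator = (20-1)*0.141^2 + (12-1)*0.338^2 = 0.377739 + 1.256684 = 1.634423
denominator = 20 + 12 - 2 = 30
s_p^2 = 1.634423 / 30 = 0.054480767
s_p = sqrt(0.054480767) = 0.2334

0.2334


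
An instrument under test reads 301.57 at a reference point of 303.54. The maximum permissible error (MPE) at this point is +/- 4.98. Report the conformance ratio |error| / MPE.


e = indication - reference = 301.57 - 303.54 = -1.9700
|e| = 1.9700
ratio = |e| / MPE = 1.9700 / 4.98
ratio = 0.3956

0.3956


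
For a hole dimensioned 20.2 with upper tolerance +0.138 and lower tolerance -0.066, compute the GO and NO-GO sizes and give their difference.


GO = nominal - lower_tol (smallest hole = maximum material condition)
GO = 20.2 - 0.066 = 20.134
NO-GO = nominal + upper_tol (largest hole = least material condition)
NO-GO = 20.2 + 0.138 = 20.338
spread = NO-GO - GO = 20.338 - 20.134 = 0.2040

0.2040


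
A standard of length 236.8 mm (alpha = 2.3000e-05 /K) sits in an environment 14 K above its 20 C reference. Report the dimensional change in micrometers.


dL = L * alpha * dT
= 236.8 * 2.3000e-05 * 14
= 0.0762496 mm
dL_um = 0.0762496 * 1000 = 76.2496 um

76.2496
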